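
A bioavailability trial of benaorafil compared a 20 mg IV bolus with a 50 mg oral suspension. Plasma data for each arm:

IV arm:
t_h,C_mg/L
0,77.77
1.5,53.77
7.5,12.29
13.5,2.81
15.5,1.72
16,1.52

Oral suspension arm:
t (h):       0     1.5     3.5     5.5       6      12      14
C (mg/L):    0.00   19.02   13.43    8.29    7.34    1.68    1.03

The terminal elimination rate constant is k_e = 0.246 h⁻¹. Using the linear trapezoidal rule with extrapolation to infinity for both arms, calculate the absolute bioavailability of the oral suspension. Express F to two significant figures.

F = 0.12

Trapezoidal AUC_0→16 (IV):
  [0→1.5]: (77.77+53.77)/2 × 1.5 = 98.655
  [1.5→7.5]: (53.77+12.29)/2 × 6 = 198.18
  [7.5→13.5]: (12.29+2.81)/2 × 6 = 45.3
  [13.5→15.5]: (2.81+1.72)/2 × 2 = 4.53
  [15.5→16]: (1.72+1.52)/2 × 0.5 = 0.81
  Sum = 347.475 mg/L·h
IV tail: 1.52/0.246 = 6.179; AUC_iv,0→∞ = 347.475 + 6.179 = 353.654 mg/L·h
Trapezoidal AUC_0→14 (oral suspension):
  [0→1.5]: (0.00+19.02)/2 × 1.5 = 14.265
  [1.5→3.5]: (19.02+13.43)/2 × 2 = 32.45
  [3.5→5.5]: (13.43+8.29)/2 × 2 = 21.72
  [5.5→6]: (8.29+7.34)/2 × 0.5 = 3.9075
  [6→12]: (7.34+1.68)/2 × 6 = 27.06
  [12→14]: (1.68+1.03)/2 × 2 = 2.71
  Sum = 102.1125 mg/L·h
oral suspension tail: 1.03/0.246 = 4.187; AUC_ev,0→∞ = 102.1125 + 4.187 = 106.2995 mg/L·h
F = (AUC_ev/D_ev)/(AUC_iv/D_iv) = (106.2995/50)/(353.654/20) = 2.12599/17.6827 = 0.1202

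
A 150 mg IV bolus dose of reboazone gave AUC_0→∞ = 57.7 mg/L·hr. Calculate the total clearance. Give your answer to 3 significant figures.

CL = Dose_iv / AUC_0→∞
   = 150 / 57.7 = 2.59965 L/hr

CL = 2.60 L/hr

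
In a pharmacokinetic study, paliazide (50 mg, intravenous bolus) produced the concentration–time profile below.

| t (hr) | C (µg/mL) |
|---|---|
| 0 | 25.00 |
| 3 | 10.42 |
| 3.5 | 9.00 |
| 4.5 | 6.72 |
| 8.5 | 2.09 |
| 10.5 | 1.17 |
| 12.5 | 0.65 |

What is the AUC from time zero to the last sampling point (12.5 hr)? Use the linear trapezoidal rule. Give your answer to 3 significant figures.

Trapezoidal AUC_0→12.5:
  [0→3]: (25.00+10.42)/2 × 3 = 53.13
  [3→3.5]: (10.42+9.00)/2 × 0.5 = 4.855
  [3.5→4.5]: (9.00+6.72)/2 × 1 = 7.86
  [4.5→8.5]: (6.72+2.09)/2 × 4 = 17.62
  [8.5→10.5]: (2.09+1.17)/2 × 2 = 3.26
  [10.5→12.5]: (1.17+0.65)/2 × 2 = 1.82
  Sum = 88.545 µg/mL·hr

AUC = 88.5 µg/mL·hr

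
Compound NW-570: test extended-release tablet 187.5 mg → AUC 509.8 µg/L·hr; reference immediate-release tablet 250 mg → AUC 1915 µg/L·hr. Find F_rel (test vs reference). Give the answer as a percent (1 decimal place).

F_rel = 35.5%

F_rel = (AUC_test/D_test) / (AUC_ref/D_ref)
      = (509.8/187.5) / (1915/250)
      = 2.71893 / 7.66 = 0.3550 = 35.50%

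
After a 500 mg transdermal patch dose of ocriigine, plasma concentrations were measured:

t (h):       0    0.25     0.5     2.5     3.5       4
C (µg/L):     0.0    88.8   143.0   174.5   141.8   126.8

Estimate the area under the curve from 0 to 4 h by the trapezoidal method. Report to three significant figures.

AUC = 583 µg/L·h

Trapezoidal AUC_0→4:
  [0→0.25]: (0.0+88.8)/2 × 0.25 = 11.1
  [0.25→0.5]: (88.8+143.0)/2 × 0.25 = 28.975
  [0.5→2.5]: (143.0+174.5)/2 × 2 = 317.5
  [2.5→3.5]: (174.5+141.8)/2 × 1 = 158.15
  [3.5→4]: (141.8+126.8)/2 × 0.5 = 67.15
  Sum = 582.875 µg/L·h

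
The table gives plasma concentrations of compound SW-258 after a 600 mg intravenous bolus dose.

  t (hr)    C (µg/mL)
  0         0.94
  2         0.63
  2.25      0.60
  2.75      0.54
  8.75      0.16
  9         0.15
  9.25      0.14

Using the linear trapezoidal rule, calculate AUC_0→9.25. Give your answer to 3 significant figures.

AUC = 4.18 µg/mL·hr

Trapezoidal AUC_0→9.25:
  [0→2]: (0.94+0.63)/2 × 2 = 1.57
  [2→2.25]: (0.63+0.60)/2 × 0.25 = 0.15375
  [2.25→2.75]: (0.60+0.54)/2 × 0.5 = 0.285
  [2.75→8.75]: (0.54+0.16)/2 × 6 = 2.1
  [8.75→9]: (0.16+0.15)/2 × 0.25 = 0.03875
  [9→9.25]: (0.15+0.14)/2 × 0.25 = 0.03625
  Sum = 4.18375 µg/mL·hr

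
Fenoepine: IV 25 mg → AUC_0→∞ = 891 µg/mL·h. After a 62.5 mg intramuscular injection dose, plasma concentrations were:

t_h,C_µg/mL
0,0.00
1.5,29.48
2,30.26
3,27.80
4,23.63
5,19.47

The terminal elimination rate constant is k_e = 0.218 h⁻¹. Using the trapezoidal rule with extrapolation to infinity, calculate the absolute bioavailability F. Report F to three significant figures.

Trapezoidal AUC_0→5 (intramuscular injection):
  [0→1.5]: (0.00+29.48)/2 × 1.5 = 22.11
  [1.5→2]: (29.48+30.26)/2 × 0.5 = 14.935
  [2→3]: (30.26+27.80)/2 × 1 = 29.03
  [3→4]: (27.80+23.63)/2 × 1 = 25.715
  [4→5]: (23.63+19.47)/2 × 1 = 21.55
  Sum = 113.34 µg/mL·h
Tail: C_last/k_e = 19.47/0.218 = 89.312
AUC_0→∞ (intramuscular injection) = 113.34 + 89.312 = 202.652 µg/mL·h
F = (AUC_ev/D_ev)/(AUC_iv/D_iv) = (202.652/62.5)/(891/25) = 3.242432/35.64 = 0.0910

F = 0.0910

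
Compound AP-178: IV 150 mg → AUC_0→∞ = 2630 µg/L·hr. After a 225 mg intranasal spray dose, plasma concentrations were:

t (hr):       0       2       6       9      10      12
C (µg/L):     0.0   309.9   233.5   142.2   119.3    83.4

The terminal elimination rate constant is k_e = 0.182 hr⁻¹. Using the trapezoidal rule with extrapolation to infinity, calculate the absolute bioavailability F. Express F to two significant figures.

F = 0.70

Trapezoidal AUC_0→12 (intranasal spray):
  [0→2]: (0.0+309.9)/2 × 2 = 309.9
  [2→6]: (309.9+233.5)/2 × 4 = 1086.8
  [6→9]: (233.5+142.2)/2 × 3 = 563.55
  [9→10]: (142.2+119.3)/2 × 1 = 130.75
  [10→12]: (119.3+83.4)/2 × 2 = 202.7
  Sum = 2293.7 µg/L·hr
Tail: C_last/k_e = 83.4/0.182 = 458.242
AUC_0→∞ (intranasal spray) = 2293.7 + 458.242 = 2751.942 µg/L·hr
F = (AUC_ev/D_ev)/(AUC_iv/D_iv) = (2751.942/225)/(2630/150) = 12.2309/17.5333 = 0.6976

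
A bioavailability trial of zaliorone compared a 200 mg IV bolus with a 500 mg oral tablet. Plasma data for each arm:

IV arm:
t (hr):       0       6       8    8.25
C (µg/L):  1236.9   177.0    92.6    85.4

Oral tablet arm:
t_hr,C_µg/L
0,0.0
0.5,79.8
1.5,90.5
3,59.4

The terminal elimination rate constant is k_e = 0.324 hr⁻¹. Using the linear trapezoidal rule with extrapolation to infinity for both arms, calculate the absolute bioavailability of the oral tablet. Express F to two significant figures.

F = 0.033

Trapezoidal AUC_0→8.25 (IV):
  [0→6]: (1236.9+177.0)/2 × 6 = 4241.7
  [6→8]: (177.0+92.6)/2 × 2 = 269.6
  [8→8.25]: (92.6+85.4)/2 × 0.25 = 22.25
  Sum = 4533.55 µg/L·hr
IV tail: 85.4/0.324 = 263.580; AUC_iv,0→∞ = 4533.55 + 263.580 = 4797.13 µg/L·hr
Trapezoidal AUC_0→3 (oral tablet):
  [0→0.5]: (0.0+79.8)/2 × 0.5 = 19.95
  [0.5→1.5]: (79.8+90.5)/2 × 1 = 85.15
  [1.5→3]: (90.5+59.4)/2 × 1.5 = 112.425
  Sum = 217.525 µg/L·hr
oral tablet tail: 59.4/0.324 = 183.333; AUC_ev,0→∞ = 217.525 + 183.333 = 400.858 µg/L·hr
F = (AUC_ev/D_ev)/(AUC_iv/D_iv) = (400.858/500)/(4797.13/200) = 0.801716/23.98565 = 0.0334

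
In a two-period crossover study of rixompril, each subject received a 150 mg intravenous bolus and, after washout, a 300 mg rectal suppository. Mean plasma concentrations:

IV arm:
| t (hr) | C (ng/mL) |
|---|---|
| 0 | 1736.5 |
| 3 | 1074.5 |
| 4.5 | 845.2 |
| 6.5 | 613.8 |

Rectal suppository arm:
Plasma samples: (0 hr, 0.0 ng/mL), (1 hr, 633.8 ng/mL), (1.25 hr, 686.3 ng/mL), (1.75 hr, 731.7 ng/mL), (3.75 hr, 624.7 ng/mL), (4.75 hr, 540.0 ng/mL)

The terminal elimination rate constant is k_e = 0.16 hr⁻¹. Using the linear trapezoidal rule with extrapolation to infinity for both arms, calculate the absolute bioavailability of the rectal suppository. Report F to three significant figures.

Trapezoidal AUC_0→6.5 (IV):
  [0→3]: (1736.5+1074.5)/2 × 3 = 4216.5
  [3→4.5]: (1074.5+845.2)/2 × 1.5 = 1439.775
  [4.5→6.5]: (845.2+613.8)/2 × 2 = 1459.0
  Sum = 7115.275 ng/mL·hr
IV tail: 613.8/0.16 = 3836.250; AUC_iv,0→∞ = 7115.275 + 3836.250 = 10951.525 ng/mL·hr
Trapezoidal AUC_0→4.75 (rectal suppository):
  [0→1]: (0.0+633.8)/2 × 1 = 316.9
  [1→1.25]: (633.8+686.3)/2 × 0.25 = 165.0125
  [1.25→1.75]: (686.3+731.7)/2 × 0.5 = 354.5
  [1.75→3.75]: (731.7+624.7)/2 × 2 = 1356.4
  [3.75→4.75]: (624.7+540.0)/2 × 1 = 582.35
  Sum = 2775.1625 ng/mL·hr
rectal suppository tail: 540.0/0.16 = 3375.000; AUC_ev,0→∞ = 2775.1625 + 3375.000 = 6150.1625 ng/mL·hr
F = (AUC_ev/D_ev)/(AUC_iv/D_iv) = (6150.1625/300)/(10951.525/150) = 20.5005/73.0102 = 0.2808

F = 0.281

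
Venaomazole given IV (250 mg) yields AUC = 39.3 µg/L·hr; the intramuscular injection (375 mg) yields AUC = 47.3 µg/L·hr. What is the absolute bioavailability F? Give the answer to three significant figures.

F = 0.802

F = (AUC_ev / D_ev) / (AUC_iv / D_iv)
  = (47.3/375) / (39.3/250)
  = 0.126133 / 0.1572 = 0.8024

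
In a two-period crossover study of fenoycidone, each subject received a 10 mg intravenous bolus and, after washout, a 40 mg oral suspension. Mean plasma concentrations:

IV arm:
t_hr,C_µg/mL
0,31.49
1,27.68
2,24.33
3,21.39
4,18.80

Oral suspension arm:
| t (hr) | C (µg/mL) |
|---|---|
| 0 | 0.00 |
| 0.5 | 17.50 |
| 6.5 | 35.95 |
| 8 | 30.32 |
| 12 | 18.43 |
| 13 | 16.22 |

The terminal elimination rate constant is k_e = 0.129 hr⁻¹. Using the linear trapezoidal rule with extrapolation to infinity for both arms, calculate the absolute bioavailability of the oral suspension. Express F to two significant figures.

Trapezoidal AUC_0→4 (IV):
  [0→1]: (31.49+27.68)/2 × 1 = 29.585
  [1→2]: (27.68+24.33)/2 × 1 = 26.005
  [2→3]: (24.33+21.39)/2 × 1 = 22.86
  [3→4]: (21.39+18.80)/2 × 1 = 20.095
  Sum = 98.545 µg/mL·hr
IV tail: 18.80/0.129 = 145.736; AUC_iv,0→∞ = 98.545 + 145.736 = 244.281 µg/mL·hr
Trapezoidal AUC_0→13 (oral suspension):
  [0→0.5]: (0.00+17.50)/2 × 0.5 = 4.375
  [0.5→6.5]: (17.50+35.95)/2 × 6 = 160.35
  [6.5→8]: (35.95+30.32)/2 × 1.5 = 49.7025
  [8→12]: (30.32+18.43)/2 × 4 = 97.5
  [12→13]: (18.43+16.22)/2 × 1 = 17.325
  Sum = 329.2525 µg/mL·hr
oral suspension tail: 16.22/0.129 = 125.736; AUC_ev,0→∞ = 329.2525 + 125.736 = 454.9885 µg/mL·hr
F = (AUC_ev/D_ev)/(AUC_iv/D_iv) = (454.9885/40)/(244.281/10) = 11.3747/24.4281 = 0.4656

F = 0.47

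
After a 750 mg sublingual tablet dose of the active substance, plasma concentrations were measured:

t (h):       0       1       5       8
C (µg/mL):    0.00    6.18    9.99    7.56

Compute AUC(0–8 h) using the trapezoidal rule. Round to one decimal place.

Trapezoidal AUC_0→8:
  [0→1]: (0.00+6.18)/2 × 1 = 3.09
  [1→5]: (6.18+9.99)/2 × 4 = 32.34
  [5→8]: (9.99+7.56)/2 × 3 = 26.325
  Sum = 61.755 µg/mL·h

AUC = 61.8 µg/mL·h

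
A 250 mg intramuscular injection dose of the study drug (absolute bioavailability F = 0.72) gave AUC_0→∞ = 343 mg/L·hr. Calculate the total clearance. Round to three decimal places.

CL = 0.525 L/hr

CL = F × Dose / AUC_0→∞
   = 0.72 × 250 / 343 = 0.524781 L/hr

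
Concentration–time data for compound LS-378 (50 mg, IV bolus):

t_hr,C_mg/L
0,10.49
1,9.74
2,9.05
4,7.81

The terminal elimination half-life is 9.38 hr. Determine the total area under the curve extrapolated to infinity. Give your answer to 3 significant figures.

AUC = 142 mg/L·hr

Trapezoidal AUC_0→4:
  [0→1]: (10.49+9.74)/2 × 1 = 10.115
  [1→2]: (9.74+9.05)/2 × 1 = 9.395
  [2→4]: (9.05+7.81)/2 × 2 = 16.86
  Sum = 36.37 mg/L·hr
k_e = ln2 / t½ = 0.693147 / 9.38 = 0.0739 hr^-1
Extrapolated tail: C_last / k_e = 7.81 / 0.0739 = 105.683
AUC_0→∞ = 36.37 + 105.683 = 142.053 mg/L·hr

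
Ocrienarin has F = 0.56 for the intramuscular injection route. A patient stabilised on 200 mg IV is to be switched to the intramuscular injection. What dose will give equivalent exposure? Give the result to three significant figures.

D_intramuscular = 357 mg

For equal systemic exposure: F × D_ev = D_iv
D_ev = D_iv / F = 200 / 0.56 = 357.143 mg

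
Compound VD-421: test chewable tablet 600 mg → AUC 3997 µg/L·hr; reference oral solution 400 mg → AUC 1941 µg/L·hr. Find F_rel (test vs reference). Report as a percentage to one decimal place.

F_rel = (AUC_test/D_test) / (AUC_ref/D_ref)
      = (3997/600) / (1941/400)
      = 6.66167 / 4.8525 = 1.3728 = 137.28%

F_rel = 137.3%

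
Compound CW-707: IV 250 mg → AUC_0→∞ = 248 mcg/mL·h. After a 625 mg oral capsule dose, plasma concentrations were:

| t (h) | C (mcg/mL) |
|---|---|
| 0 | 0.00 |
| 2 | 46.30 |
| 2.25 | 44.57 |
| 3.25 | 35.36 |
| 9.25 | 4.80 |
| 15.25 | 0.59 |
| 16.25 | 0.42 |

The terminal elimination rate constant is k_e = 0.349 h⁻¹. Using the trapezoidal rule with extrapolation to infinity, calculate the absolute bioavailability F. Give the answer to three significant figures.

F = 0.381

Trapezoidal AUC_0→16.25 (oral capsule):
  [0→2]: (0.00+46.30)/2 × 2 = 46.3
  [2→2.25]: (46.30+44.57)/2 × 0.25 = 11.35875
  [2.25→3.25]: (44.57+35.36)/2 × 1 = 39.965
  [3.25→9.25]: (35.36+4.80)/2 × 6 = 120.48
  [9.25→15.25]: (4.80+0.59)/2 × 6 = 16.17
  [15.25→16.25]: (0.59+0.42)/2 × 1 = 0.505
  Sum = 234.77875 mcg/mL·h
Tail: C_last/k_e = 0.42/0.349 = 1.203
AUC_0→∞ (oral capsule) = 234.77875 + 1.203 = 235.98175 mcg/mL·h
F = (AUC_ev/D_ev)/(AUC_iv/D_iv) = (235.98175/625)/(248/250) = 0.3775708/0.992 = 0.3806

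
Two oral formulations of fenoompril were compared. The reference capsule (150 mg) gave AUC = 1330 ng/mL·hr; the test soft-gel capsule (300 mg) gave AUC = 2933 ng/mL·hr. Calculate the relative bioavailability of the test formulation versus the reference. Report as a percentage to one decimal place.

F_rel = 110.3%

F_rel = (AUC_test/D_test) / (AUC_ref/D_ref)
      = (2933/300) / (1330/150)
      = 9.77667 / 8.86667 = 1.1026 = 110.26%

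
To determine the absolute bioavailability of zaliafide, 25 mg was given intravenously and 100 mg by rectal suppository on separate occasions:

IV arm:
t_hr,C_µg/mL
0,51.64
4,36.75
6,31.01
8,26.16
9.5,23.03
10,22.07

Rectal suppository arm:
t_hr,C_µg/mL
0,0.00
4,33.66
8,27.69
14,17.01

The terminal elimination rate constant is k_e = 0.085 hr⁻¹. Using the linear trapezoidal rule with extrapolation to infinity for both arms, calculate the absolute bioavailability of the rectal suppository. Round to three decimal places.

Trapezoidal AUC_0→10 (IV):
  [0→4]: (51.64+36.75)/2 × 4 = 176.78
  [4→6]: (36.75+31.01)/2 × 2 = 67.76
  [6→8]: (31.01+26.16)/2 × 2 = 57.17
  [8→9.5]: (26.16+23.03)/2 × 1.5 = 36.8925
  [9.5→10]: (23.03+22.07)/2 × 0.5 = 11.275
  Sum = 349.8775 µg/mL·hr
IV tail: 22.07/0.085 = 259.647; AUC_iv,0→∞ = 349.8775 + 259.647 = 609.5245 µg/mL·hr
Trapezoidal AUC_0→14 (rectal suppository):
  [0→4]: (0.00+33.66)/2 × 4 = 67.32
  [4→8]: (33.66+27.69)/2 × 4 = 122.7
  [8→14]: (27.69+17.01)/2 × 6 = 134.1
  Sum = 324.12 µg/mL·hr
rectal suppository tail: 17.01/0.085 = 200.118; AUC_ev,0→∞ = 324.12 + 200.118 = 524.238 µg/mL·hr
F = (AUC_ev/D_ev)/(AUC_iv/D_iv) = (524.238/100)/(609.5245/25) = 5.24238/24.38098 = 0.2150

F = 0.215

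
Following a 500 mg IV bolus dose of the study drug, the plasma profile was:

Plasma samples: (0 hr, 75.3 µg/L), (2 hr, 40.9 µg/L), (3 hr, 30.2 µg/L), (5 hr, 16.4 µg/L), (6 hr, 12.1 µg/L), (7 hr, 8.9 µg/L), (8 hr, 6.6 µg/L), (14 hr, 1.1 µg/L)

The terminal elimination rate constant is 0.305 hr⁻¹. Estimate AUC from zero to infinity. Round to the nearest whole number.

AUC = 258 µg/L·hr

Trapezoidal AUC_0→14:
  [0→2]: (75.3+40.9)/2 × 2 = 116.2
  [2→3]: (40.9+30.2)/2 × 1 = 35.55
  [3→5]: (30.2+16.4)/2 × 2 = 46.6
  [5→6]: (16.4+12.1)/2 × 1 = 14.25
  [6→7]: (12.1+8.9)/2 × 1 = 10.5
  [7→8]: (8.9+6.6)/2 × 1 = 7.75
  [8→14]: (6.6+1.1)/2 × 6 = 23.1
  Sum = 253.95 µg/L·hr
Extrapolated tail: C_last / k_e = 1.1 / 0.305 = 3.607
AUC_0→∞ = 253.95 + 3.607 = 257.557 µg/L·hr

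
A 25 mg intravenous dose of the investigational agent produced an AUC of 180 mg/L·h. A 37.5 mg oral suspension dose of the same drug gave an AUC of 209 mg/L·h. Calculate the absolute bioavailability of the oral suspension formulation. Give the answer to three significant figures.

F = (AUC_ev / D_ev) / (AUC_iv / D_iv)
  = (209/37.5) / (180/25)
  = 5.57333 / 7.2 = 0.7741

F = 0.774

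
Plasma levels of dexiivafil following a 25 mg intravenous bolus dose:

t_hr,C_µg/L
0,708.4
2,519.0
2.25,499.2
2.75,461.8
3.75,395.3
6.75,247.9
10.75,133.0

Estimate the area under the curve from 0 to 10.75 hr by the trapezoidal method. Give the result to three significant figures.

AUC = 3750 µg/L·hr

Trapezoidal AUC_0→10.75:
  [0→2]: (708.4+519.0)/2 × 2 = 1227.4
  [2→2.25]: (519.0+499.2)/2 × 0.25 = 127.275
  [2.25→2.75]: (499.2+461.8)/2 × 0.5 = 240.25
  [2.75→3.75]: (461.8+395.3)/2 × 1 = 428.55
  [3.75→6.75]: (395.3+247.9)/2 × 3 = 964.8
  [6.75→10.75]: (247.9+133.0)/2 × 4 = 761.8
  Sum = 3750.075 µg/L·hr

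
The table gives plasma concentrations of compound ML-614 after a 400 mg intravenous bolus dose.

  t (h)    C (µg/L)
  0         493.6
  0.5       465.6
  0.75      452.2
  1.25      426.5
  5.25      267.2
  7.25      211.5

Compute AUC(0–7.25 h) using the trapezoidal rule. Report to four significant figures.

Trapezoidal AUC_0→7.25:
  [0→0.5]: (493.6+465.6)/2 × 0.5 = 239.8
  [0.5→0.75]: (465.6+452.2)/2 × 0.25 = 114.725
  [0.75→1.25]: (452.2+426.5)/2 × 0.5 = 219.675
  [1.25→5.25]: (426.5+267.2)/2 × 4 = 1387.4
  [5.25→7.25]: (267.2+211.5)/2 × 2 = 478.7
  Sum = 2440.3 µg/L·h

AUC = 2440 µg/L·h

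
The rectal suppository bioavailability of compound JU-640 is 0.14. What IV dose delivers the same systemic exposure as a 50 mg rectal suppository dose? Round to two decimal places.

D_iv = 7.00 mg

Systemic exposure from an extravascular dose = F × D_ev, so the equivalent IV dose is F × D_ev.
D_iv = F × D_ev = 0.14 × 50 = 7 mg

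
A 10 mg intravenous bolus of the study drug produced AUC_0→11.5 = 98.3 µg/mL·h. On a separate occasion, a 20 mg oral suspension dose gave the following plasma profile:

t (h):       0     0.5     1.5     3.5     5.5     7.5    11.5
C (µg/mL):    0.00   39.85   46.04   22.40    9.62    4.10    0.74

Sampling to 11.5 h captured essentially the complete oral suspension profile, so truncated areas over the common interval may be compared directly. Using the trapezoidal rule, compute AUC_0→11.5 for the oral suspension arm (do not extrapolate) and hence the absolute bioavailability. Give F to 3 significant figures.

Trapezoidal AUC_0→11.5 (oral suspension):
  [0→0.5]: (0.00+39.85)/2 × 0.5 = 9.9625
  [0.5→1.5]: (39.85+46.04)/2 × 1 = 42.945
  [1.5→3.5]: (46.04+22.40)/2 × 2 = 68.44
  [3.5→5.5]: (22.40+9.62)/2 × 2 = 32.02
  [5.5→7.5]: (9.62+4.10)/2 × 2 = 13.72
  [7.5→11.5]: (4.10+0.74)/2 × 4 = 9.68
  Sum = 176.7675 µg/mL·h
F = (AUC_ev/D_ev)/(AUC_iv/D_iv) = (176.7675/20)/(98.3/10) = 8.838375/9.83 = 0.8991

F = 0.899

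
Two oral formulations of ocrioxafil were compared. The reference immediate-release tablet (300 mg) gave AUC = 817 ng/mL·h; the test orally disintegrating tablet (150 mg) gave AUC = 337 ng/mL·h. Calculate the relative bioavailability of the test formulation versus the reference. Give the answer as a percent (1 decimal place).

F_rel = (AUC_test/D_test) / (AUC_ref/D_ref)
      = (337/150) / (817/300)
      = 2.24667 / 2.72333 = 0.8250 = 82.50%

F_rel = 82.5%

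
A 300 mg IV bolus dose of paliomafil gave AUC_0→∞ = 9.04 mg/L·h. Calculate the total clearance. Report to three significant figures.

CL = 33.2 L/h

CL = Dose_iv / AUC_0→∞
   = 300 / 9.04 = 33.1858 L/h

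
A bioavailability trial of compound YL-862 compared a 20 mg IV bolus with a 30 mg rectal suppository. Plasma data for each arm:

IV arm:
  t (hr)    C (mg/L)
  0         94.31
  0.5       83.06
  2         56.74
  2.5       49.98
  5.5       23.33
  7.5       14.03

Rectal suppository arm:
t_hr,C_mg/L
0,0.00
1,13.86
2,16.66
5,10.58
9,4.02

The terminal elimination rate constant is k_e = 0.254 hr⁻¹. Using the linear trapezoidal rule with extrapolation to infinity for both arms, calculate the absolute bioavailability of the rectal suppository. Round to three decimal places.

Trapezoidal AUC_0→7.5 (IV):
  [0→0.5]: (94.31+83.06)/2 × 0.5 = 44.3425
  [0.5→2]: (83.06+56.74)/2 × 1.5 = 104.85
  [2→2.5]: (56.74+49.98)/2 × 0.5 = 26.68
  [2.5→5.5]: (49.98+23.33)/2 × 3 = 109.965
  [5.5→7.5]: (23.33+14.03)/2 × 2 = 37.36
  Sum = 323.1975 mg/L·hr
IV tail: 14.03/0.254 = 55.236; AUC_iv,0→∞ = 323.1975 + 55.236 = 378.4335 mg/L·hr
Trapezoidal AUC_0→9 (rectal suppository):
  [0→1]: (0.00+13.86)/2 × 1 = 6.93
  [1→2]: (13.86+16.66)/2 × 1 = 15.26
  [2→5]: (16.66+10.58)/2 × 3 = 40.86
  [5→9]: (10.58+4.02)/2 × 4 = 29.2
  Sum = 92.25 mg/L·hr
rectal suppository tail: 4.02/0.254 = 15.827; AUC_ev,0→∞ = 92.25 + 15.827 = 108.077 mg/L·hr
F = (AUC_ev/D_ev)/(AUC_iv/D_iv) = (108.077/30)/(378.4335/20) = 3.60257/18.921675 = 0.1904

F = 0.190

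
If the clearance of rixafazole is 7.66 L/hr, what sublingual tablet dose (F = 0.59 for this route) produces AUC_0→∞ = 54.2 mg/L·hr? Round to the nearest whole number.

Dose = 704 mg

Dose = CL × AUC_0→∞ / F
     = 7.66 × 54.2 / 0.59 = 703.681 mg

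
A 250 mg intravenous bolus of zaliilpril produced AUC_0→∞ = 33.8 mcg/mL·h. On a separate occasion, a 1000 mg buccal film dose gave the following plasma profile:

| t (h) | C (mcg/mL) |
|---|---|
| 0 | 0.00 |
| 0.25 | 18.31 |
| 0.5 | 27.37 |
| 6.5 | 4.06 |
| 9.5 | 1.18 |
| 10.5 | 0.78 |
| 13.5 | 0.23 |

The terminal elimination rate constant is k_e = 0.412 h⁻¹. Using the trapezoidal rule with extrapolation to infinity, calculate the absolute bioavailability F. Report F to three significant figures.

Trapezoidal AUC_0→13.5 (buccal film):
  [0→0.25]: (0.00+18.31)/2 × 0.25 = 2.28875
  [0.25→0.5]: (18.31+27.37)/2 × 0.25 = 5.71
  [0.5→6.5]: (27.37+4.06)/2 × 6 = 94.29
  [6.5→9.5]: (4.06+1.18)/2 × 3 = 7.86
  [9.5→10.5]: (1.18+0.78)/2 × 1 = 0.98
  [10.5→13.5]: (0.78+0.23)/2 × 3 = 1.515
  Sum = 112.64375 mcg/mL·h
Tail: C_last/k_e = 0.23/0.412 = 0.558
AUC_0→∞ (buccal film) = 112.64375 + 0.558 = 113.20175 mcg/mL·h
F = (AUC_ev/D_ev)/(AUC_iv/D_iv) = (113.20175/1000)/(33.8/250) = 0.11320175/0.1352 = 0.8373

F = 0.837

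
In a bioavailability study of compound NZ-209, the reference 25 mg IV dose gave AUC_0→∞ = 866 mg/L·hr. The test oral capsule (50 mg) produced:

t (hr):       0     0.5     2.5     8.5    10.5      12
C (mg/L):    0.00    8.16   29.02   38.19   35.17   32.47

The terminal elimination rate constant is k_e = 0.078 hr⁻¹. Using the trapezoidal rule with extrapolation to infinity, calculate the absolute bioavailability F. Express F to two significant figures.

F = 0.45

Trapezoidal AUC_0→12 (oral capsule):
  [0→0.5]: (0.00+8.16)/2 × 0.5 = 2.04
  [0.5→2.5]: (8.16+29.02)/2 × 2 = 37.18
  [2.5→8.5]: (29.02+38.19)/2 × 6 = 201.63
  [8.5→10.5]: (38.19+35.17)/2 × 2 = 73.36
  [10.5→12]: (35.17+32.47)/2 × 1.5 = 50.73
  Sum = 364.94 mg/L·hr
Tail: C_last/k_e = 32.47/0.078 = 416.282
AUC_0→∞ (oral capsule) = 364.94 + 416.282 = 781.222 mg/L·hr
F = (AUC_ev/D_ev)/(AUC_iv/D_iv) = (781.222/50)/(866/25) = 15.62444/34.64 = 0.4511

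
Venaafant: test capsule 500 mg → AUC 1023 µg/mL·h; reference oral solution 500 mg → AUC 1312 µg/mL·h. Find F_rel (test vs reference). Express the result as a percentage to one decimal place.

F_rel = 78.0%

F_rel = (AUC_test/D_test) / (AUC_ref/D_ref)
      = (1023/500) / (1312/500)
      = 2.046 / 2.624 = 0.7797 = 77.97%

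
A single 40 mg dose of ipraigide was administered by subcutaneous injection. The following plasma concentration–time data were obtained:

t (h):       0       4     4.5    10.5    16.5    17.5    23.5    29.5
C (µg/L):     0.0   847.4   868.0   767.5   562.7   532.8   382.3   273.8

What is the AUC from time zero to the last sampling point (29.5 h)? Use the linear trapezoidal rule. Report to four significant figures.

AUC = 16280 µg/L·h

Trapezoidal AUC_0→29.5:
  [0→4]: (0.0+847.4)/2 × 4 = 1694.8
  [4→4.5]: (847.4+868.0)/2 × 0.5 = 428.85
  [4.5→10.5]: (868.0+767.5)/2 × 6 = 4906.5
  [10.5→16.5]: (767.5+562.7)/2 × 6 = 3990.6
  [16.5→17.5]: (562.7+532.8)/2 × 1 = 547.75
  [17.5→23.5]: (532.8+382.3)/2 × 6 = 2745.3
  [23.5→29.5]: (382.3+273.8)/2 × 6 = 1968.3
  Sum = 16282.1 µg/L·h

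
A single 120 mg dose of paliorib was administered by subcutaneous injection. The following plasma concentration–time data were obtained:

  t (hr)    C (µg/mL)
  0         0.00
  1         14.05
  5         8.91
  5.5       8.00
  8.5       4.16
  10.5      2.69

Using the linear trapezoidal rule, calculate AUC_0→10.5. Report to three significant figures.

Trapezoidal AUC_0→10.5:
  [0→1]: (0.00+14.05)/2 × 1 = 7.025
  [1→5]: (14.05+8.91)/2 × 4 = 45.92
  [5→5.5]: (8.91+8.00)/2 × 0.5 = 4.2275
  [5.5→8.5]: (8.00+4.16)/2 × 3 = 18.24
  [8.5→10.5]: (4.16+2.69)/2 × 2 = 6.85
  Sum = 82.2625 µg/mL·hr

AUC = 82.3 µg/mL·hr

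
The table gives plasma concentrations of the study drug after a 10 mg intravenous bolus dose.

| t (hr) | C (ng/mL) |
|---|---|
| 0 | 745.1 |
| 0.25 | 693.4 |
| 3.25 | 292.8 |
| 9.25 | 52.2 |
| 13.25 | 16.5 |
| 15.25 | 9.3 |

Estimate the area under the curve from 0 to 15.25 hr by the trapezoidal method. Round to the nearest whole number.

AUC = 2857 ng/mL·hr

Trapezoidal AUC_0→15.25:
  [0→0.25]: (745.1+693.4)/2 × 0.25 = 179.8125
  [0.25→3.25]: (693.4+292.8)/2 × 3 = 1479.3
  [3.25→9.25]: (292.8+52.2)/2 × 6 = 1035.0
  [9.25→13.25]: (52.2+16.5)/2 × 4 = 137.4
  [13.25→15.25]: (16.5+9.3)/2 × 2 = 25.8
  Sum = 2857.3125 ng/mL·hr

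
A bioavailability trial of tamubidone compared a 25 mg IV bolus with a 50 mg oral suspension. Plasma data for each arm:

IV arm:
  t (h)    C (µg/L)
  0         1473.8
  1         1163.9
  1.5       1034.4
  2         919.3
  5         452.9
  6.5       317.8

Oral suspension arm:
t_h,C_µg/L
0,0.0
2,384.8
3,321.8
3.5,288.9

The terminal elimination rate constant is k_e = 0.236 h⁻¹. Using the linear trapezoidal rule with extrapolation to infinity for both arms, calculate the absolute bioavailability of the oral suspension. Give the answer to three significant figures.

Trapezoidal AUC_0→6.5 (IV):
  [0→1]: (1473.8+1163.9)/2 × 1 = 1318.85
  [1→1.5]: (1163.9+1034.4)/2 × 0.5 = 549.575
  [1.5→2]: (1034.4+919.3)/2 × 0.5 = 488.425
  [2→5]: (919.3+452.9)/2 × 3 = 2058.3
  [5→6.5]: (452.9+317.8)/2 × 1.5 = 578.025
  Sum = 4993.175 µg/L·h
IV tail: 317.8/0.236 = 1346.610; AUC_iv,0→∞ = 4993.175 + 1346.610 = 6339.785 µg/L·h
Trapezoidal AUC_0→3.5 (oral suspension):
  [0→2]: (0.0+384.8)/2 × 2 = 384.8
  [2→3]: (384.8+321.8)/2 × 1 = 353.3
  [3→3.5]: (321.8+288.9)/2 × 0.5 = 152.675
  Sum = 890.775 µg/L·h
oral suspension tail: 288.9/0.236 = 1224.153; AUC_ev,0→∞ = 890.775 + 1224.153 = 2114.928 µg/L·h
F = (AUC_ev/D_ev)/(AUC_iv/D_iv) = (2114.928/50)/(6339.785/25) = 42.29856/253.5914 = 0.1668

F = 0.167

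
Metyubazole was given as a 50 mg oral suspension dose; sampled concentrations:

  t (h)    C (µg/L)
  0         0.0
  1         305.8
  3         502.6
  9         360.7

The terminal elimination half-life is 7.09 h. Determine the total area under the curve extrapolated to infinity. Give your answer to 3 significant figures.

Trapezoidal AUC_0→9:
  [0→1]: (0.0+305.8)/2 × 1 = 152.9
  [1→3]: (305.8+502.6)/2 × 2 = 808.4
  [3→9]: (502.6+360.7)/2 × 6 = 2589.9
  Sum = 3551.2 µg/L·h
k_e = ln2 / t½ = 0.693147 / 7.09 = 0.0978 h^-1
Extrapolated tail: C_last / k_e = 360.7 / 0.0978 = 3688.139
AUC_0→∞ = 3551.2 + 3688.139 = 7239.339 µg/L·h

AUC = 7240 µg/L·h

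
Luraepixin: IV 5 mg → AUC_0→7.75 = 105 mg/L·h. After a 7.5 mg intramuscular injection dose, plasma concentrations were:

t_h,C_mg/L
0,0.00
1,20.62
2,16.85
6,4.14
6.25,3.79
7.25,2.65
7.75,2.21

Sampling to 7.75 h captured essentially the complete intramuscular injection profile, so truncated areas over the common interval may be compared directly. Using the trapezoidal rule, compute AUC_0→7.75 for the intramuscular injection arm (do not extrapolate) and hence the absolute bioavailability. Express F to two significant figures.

Trapezoidal AUC_0→7.75 (intramuscular injection):
  [0→1]: (0.00+20.62)/2 × 1 = 10.31
  [1→2]: (20.62+16.85)/2 × 1 = 18.735
  [2→6]: (16.85+4.14)/2 × 4 = 41.98
  [6→6.25]: (4.14+3.79)/2 × 0.25 = 0.99125
  [6.25→7.25]: (3.79+2.65)/2 × 1 = 3.22
  [7.25→7.75]: (2.65+2.21)/2 × 0.5 = 1.215
  Sum = 76.45125 mg/L·h
F = (AUC_ev/D_ev)/(AUC_iv/D_iv) = (76.45125/7.5)/(105/5) = 10.1935/21 = 0.4854

F = 0.49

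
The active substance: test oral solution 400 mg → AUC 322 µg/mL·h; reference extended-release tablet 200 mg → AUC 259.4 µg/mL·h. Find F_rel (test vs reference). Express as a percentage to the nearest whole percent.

F_rel = (AUC_test/D_test) / (AUC_ref/D_ref)
      = (322/400) / (259.4/200)
      = 0.805 / 1.297 = 0.6207 = 62.07%

F_rel = 62%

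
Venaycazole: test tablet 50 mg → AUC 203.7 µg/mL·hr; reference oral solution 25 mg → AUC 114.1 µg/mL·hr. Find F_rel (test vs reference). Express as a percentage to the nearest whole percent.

F_rel = 89%

F_rel = (AUC_test/D_test) / (AUC_ref/D_ref)
      = (203.7/50) / (114.1/25)
      = 4.074 / 4.564 = 0.8926 = 89.26%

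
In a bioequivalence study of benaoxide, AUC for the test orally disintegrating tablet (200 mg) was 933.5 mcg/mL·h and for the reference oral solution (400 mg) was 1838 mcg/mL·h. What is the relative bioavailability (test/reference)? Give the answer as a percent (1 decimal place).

F_rel = 101.6%

F_rel = (AUC_test/D_test) / (AUC_ref/D_ref)
      = (933.5/200) / (1838/400)
      = 4.6675 / 4.595 = 1.0158 = 101.58%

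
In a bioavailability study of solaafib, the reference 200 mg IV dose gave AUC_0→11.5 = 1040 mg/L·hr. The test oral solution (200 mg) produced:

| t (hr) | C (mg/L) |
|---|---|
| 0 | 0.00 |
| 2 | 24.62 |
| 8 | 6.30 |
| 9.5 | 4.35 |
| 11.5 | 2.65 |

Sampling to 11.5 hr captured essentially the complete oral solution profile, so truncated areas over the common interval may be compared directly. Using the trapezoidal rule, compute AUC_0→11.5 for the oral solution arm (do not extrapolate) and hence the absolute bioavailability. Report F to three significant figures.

F = 0.127

Trapezoidal AUC_0→11.5 (oral solution):
  [0→2]: (0.00+24.62)/2 × 2 = 24.62
  [2→8]: (24.62+6.30)/2 × 6 = 92.76
  [8→9.5]: (6.30+4.35)/2 × 1.5 = 7.9875
  [9.5→11.5]: (4.35+2.65)/2 × 2 = 7.0
  Sum = 132.3675 mg/L·hr
F = (AUC_ev/D_ev)/(AUC_iv/D_iv) = (132.3675/200)/(1040/200) = 0.6618375/5.2 = 0.1273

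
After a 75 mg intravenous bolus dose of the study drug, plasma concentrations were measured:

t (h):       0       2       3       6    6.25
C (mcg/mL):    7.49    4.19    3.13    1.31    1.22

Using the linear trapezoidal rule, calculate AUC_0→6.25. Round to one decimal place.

Trapezoidal AUC_0→6.25:
  [0→2]: (7.49+4.19)/2 × 2 = 11.68
  [2→3]: (4.19+3.13)/2 × 1 = 3.66
  [3→6]: (3.13+1.31)/2 × 3 = 6.66
  [6→6.25]: (1.31+1.22)/2 × 0.25 = 0.31625
  Sum = 22.31625 mcg/mL·h

AUC = 22.3 mcg/mL·h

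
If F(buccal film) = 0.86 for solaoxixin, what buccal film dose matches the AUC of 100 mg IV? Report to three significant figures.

For equal systemic exposure: F × D_ev = D_iv
D_ev = D_iv / F = 100 / 0.86 = 116.279 mg

D_buccal = 116 mg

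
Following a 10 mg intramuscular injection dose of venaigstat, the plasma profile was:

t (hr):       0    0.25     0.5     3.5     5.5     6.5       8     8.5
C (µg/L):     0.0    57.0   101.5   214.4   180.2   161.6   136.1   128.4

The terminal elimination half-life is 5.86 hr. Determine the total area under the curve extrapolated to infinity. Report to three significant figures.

Trapezoidal AUC_0→8.5:
  [0→0.25]: (0.0+57.0)/2 × 0.25 = 7.125
  [0.25→0.5]: (57.0+101.5)/2 × 0.25 = 19.8125
  [0.5→3.5]: (101.5+214.4)/2 × 3 = 473.85
  [3.5→5.5]: (214.4+180.2)/2 × 2 = 394.6
  [5.5→6.5]: (180.2+161.6)/2 × 1 = 170.9
  [6.5→8]: (161.6+136.1)/2 × 1.5 = 223.275
  [8→8.5]: (136.1+128.4)/2 × 0.5 = 66.125
  Sum = 1355.6875 µg/L·hr
k_e = ln2 / t½ = 0.693147 / 5.86 = 0.1183 hr^-1
Extrapolated tail: C_last / k_e = 128.4 / 0.1183 = 1085.376
AUC_0→∞ = 1355.6875 + 1085.376 = 2441.0635 µg/L·hr

AUC = 2440 µg/L·hr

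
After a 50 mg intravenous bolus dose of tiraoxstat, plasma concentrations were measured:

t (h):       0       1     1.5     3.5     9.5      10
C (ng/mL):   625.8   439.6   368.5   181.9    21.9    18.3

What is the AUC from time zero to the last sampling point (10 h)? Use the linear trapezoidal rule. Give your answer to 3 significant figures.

Trapezoidal AUC_0→10:
  [0→1]: (625.8+439.6)/2 × 1 = 532.7
  [1→1.5]: (439.6+368.5)/2 × 0.5 = 202.025
  [1.5→3.5]: (368.5+181.9)/2 × 2 = 550.4
  [3.5→9.5]: (181.9+21.9)/2 × 6 = 611.4
  [9.5→10]: (21.9+18.3)/2 × 0.5 = 10.05
  Sum = 1906.575 ng/mL·h

AUC = 1910 ng/mL·h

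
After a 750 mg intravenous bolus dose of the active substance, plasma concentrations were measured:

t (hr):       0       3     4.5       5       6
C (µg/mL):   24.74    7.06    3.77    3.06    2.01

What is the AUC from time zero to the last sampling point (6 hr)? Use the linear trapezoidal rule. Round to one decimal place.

Trapezoidal AUC_0→6:
  [0→3]: (24.74+7.06)/2 × 3 = 47.7
  [3→4.5]: (7.06+3.77)/2 × 1.5 = 8.1225
  [4.5→5]: (3.77+3.06)/2 × 0.5 = 1.7075
  [5→6]: (3.06+2.01)/2 × 1 = 2.535
  Sum = 60.065 µg/mL·hr

AUC = 60.1 µg/mL·hr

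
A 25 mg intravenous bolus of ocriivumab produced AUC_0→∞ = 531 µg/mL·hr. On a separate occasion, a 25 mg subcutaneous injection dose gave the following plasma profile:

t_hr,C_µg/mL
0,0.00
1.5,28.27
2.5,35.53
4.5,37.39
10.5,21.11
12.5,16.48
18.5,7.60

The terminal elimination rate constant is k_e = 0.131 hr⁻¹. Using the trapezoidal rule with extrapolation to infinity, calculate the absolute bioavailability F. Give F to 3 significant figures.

Trapezoidal AUC_0→18.5 (subcutaneous injection):
  [0→1.5]: (0.00+28.27)/2 × 1.5 = 21.2025
  [1.5→2.5]: (28.27+35.53)/2 × 1 = 31.9
  [2.5→4.5]: (35.53+37.39)/2 × 2 = 72.92
  [4.5→10.5]: (37.39+21.11)/2 × 6 = 175.5
  [10.5→12.5]: (21.11+16.48)/2 × 2 = 37.59
  [12.5→18.5]: (16.48+7.60)/2 × 6 = 72.24
  Sum = 411.3525 µg/mL·hr
Tail: C_last/k_e = 7.60/0.131 = 58.015
AUC_0→∞ (subcutaneous injection) = 411.3525 + 58.015 = 469.3675 µg/mL·hr
F = (AUC_ev/D_ev)/(AUC_iv/D_iv) = (469.3675/25)/(531/25) = 18.7747/21.24 = 0.8839

F = 0.884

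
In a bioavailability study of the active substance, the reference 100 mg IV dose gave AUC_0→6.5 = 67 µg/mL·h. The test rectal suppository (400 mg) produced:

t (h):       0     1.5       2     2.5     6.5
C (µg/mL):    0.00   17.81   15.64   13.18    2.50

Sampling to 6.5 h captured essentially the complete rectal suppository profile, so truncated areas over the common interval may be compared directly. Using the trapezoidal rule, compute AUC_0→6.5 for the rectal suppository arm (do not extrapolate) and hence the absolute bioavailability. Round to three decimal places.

F = 0.225

Trapezoidal AUC_0→6.5 (rectal suppository):
  [0→1.5]: (0.00+17.81)/2 × 1.5 = 13.3575
  [1.5→2]: (17.81+15.64)/2 × 0.5 = 8.3625
  [2→2.5]: (15.64+13.18)/2 × 0.5 = 7.205
  [2.5→6.5]: (13.18+2.50)/2 × 4 = 31.36
  Sum = 60.285 µg/mL·h
F = (AUC_ev/D_ev)/(AUC_iv/D_iv) = (60.285/400)/(67/100) = 0.1507125/0.67 = 0.2249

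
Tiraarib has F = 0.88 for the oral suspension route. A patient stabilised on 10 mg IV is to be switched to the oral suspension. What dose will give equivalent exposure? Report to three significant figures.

D_oral = 11.4 mg

For equal systemic exposure: F × D_ev = D_iv
D_ev = D_iv / F = 10 / 0.88 = 11.3636 mg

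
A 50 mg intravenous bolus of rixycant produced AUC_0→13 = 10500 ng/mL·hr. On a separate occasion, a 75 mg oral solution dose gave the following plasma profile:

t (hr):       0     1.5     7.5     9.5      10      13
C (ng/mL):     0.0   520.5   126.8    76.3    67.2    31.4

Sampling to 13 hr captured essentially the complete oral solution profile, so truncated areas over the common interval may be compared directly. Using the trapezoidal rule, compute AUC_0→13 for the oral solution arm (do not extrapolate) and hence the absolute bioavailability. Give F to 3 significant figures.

F = 0.173

Trapezoidal AUC_0→13 (oral solution):
  [0→1.5]: (0.0+520.5)/2 × 1.5 = 390.375
  [1.5→7.5]: (520.5+126.8)/2 × 6 = 1941.9
  [7.5→9.5]: (126.8+76.3)/2 × 2 = 203.1
  [9.5→10]: (76.3+67.2)/2 × 0.5 = 35.875
  [10→13]: (67.2+31.4)/2 × 3 = 147.9
  Sum = 2719.15 ng/mL·hr
F = (AUC_ev/D_ev)/(AUC_iv/D_iv) = (2719.15/75)/(10500/50) = 36.2553/210 = 0.1726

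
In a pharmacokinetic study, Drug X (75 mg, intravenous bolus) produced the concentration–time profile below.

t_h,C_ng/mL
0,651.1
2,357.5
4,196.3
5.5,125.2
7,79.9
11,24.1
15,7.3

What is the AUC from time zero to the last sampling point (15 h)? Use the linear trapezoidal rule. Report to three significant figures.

Trapezoidal AUC_0→15:
  [0→2]: (651.1+357.5)/2 × 2 = 1008.6
  [2→4]: (357.5+196.3)/2 × 2 = 553.8
  [4→5.5]: (196.3+125.2)/2 × 1.5 = 241.125
  [5.5→7]: (125.2+79.9)/2 × 1.5 = 153.825
  [7→11]: (79.9+24.1)/2 × 4 = 208.0
  [11→15]: (24.1+7.3)/2 × 4 = 62.8
  Sum = 2228.15 ng/mL·h

AUC = 2230 ng/mL·h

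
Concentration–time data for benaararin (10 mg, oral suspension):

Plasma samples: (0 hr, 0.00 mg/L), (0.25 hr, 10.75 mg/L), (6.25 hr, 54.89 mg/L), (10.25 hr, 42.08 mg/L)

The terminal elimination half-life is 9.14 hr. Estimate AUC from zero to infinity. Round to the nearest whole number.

Trapezoidal AUC_0→10.25:
  [0→0.25]: (0.00+10.75)/2 × 0.25 = 1.34375
  [0.25→6.25]: (10.75+54.89)/2 × 6 = 196.92
  [6.25→10.25]: (54.89+42.08)/2 × 4 = 193.94
  Sum = 392.20375 mg/L·hr
k_e = ln2 / t½ = 0.693147 / 9.14 = 0.0758 hr^-1
Extrapolated tail: C_last / k_e = 42.08 / 0.0758 = 555.145
AUC_0→∞ = 392.20375 + 555.145 = 947.34875 mg/L·hr

AUC = 947 mg/L·hr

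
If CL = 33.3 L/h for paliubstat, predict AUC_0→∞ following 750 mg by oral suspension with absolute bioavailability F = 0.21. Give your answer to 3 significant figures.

AUC = 4.73 mg/L·h

AUC_0→∞ = F × Dose / CL
        = 0.21 × 750 / 33.3 = 4.72973 mg/L·h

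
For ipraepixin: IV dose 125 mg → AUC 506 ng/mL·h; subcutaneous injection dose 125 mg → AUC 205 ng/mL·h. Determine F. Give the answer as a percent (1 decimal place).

F = 40.5%

F = (AUC_ev / D_ev) / (AUC_iv / D_iv)
  = (205/125) / (506/125)
  = 1.64 / 4.048 = 0.4051
  = 40.51%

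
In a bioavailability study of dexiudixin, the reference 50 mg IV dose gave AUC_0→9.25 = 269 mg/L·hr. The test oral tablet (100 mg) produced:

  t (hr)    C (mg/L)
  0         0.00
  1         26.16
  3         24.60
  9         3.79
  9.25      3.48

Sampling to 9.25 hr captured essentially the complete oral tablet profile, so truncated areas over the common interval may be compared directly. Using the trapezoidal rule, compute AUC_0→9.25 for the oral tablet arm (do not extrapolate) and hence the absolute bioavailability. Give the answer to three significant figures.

Trapezoidal AUC_0→9.25 (oral tablet):
  [0→1]: (0.00+26.16)/2 × 1 = 13.08
  [1→3]: (26.16+24.60)/2 × 2 = 50.76
  [3→9]: (24.60+3.79)/2 × 6 = 85.17
  [9→9.25]: (3.79+3.48)/2 × 0.25 = 0.90875
  Sum = 149.91875 mg/L·hr
F = (AUC_ev/D_ev)/(AUC_iv/D_iv) = (149.91875/100)/(269/50) = 1.4991875/5.38 = 0.2787

F = 0.279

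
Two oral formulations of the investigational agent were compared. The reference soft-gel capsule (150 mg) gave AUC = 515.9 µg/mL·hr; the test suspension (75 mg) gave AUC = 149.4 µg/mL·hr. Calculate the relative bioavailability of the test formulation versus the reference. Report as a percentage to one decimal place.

F_rel = (AUC_test/D_test) / (AUC_ref/D_ref)
      = (149.4/75) / (515.9/150)
      = 1.992 / 3.43933 = 0.5792 = 57.92%

F_rel = 57.9%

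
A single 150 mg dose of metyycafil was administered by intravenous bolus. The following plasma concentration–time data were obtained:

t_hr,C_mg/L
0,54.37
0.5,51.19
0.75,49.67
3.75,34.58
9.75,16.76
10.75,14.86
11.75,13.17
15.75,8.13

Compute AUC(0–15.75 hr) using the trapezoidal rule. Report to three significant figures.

AUC = 392 mg/L·hr

Trapezoidal AUC_0→15.75:
  [0→0.5]: (54.37+51.19)/2 × 0.5 = 26.39
  [0.5→0.75]: (51.19+49.67)/2 × 0.25 = 12.6075
  [0.75→3.75]: (49.67+34.58)/2 × 3 = 126.375
  [3.75→9.75]: (34.58+16.76)/2 × 6 = 154.02
  [9.75→10.75]: (16.76+14.86)/2 × 1 = 15.81
  [10.75→11.75]: (14.86+13.17)/2 × 1 = 14.015
  [11.75→15.75]: (13.17+8.13)/2 × 4 = 42.6
  Sum = 391.8175 mg/L·hr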